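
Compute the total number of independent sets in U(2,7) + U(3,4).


For a direct sum, |I(M1+M2)| = |I(M1)| * |I(M2)|.
|I(U(2,7))| = sum C(7,k) for k=0..2 = 29.
|I(U(3,4))| = sum C(4,k) for k=0..3 = 15.
Total = 29 * 15 = 435.

435


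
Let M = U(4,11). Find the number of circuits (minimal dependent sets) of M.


In U(4,11), circuits are the (5)-element subsets.
Any set of 5 elements is dependent, and removing any one element gives
an independent set of size 4, so it is a minimal dependent set.
Number of circuits = (11 choose 5) = 462.

462


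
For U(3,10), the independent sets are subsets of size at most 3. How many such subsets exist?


Independent sets of U(3,10) are all subsets of size <= 3.
Count = (10 choose 0) + (10 choose 1) + (10 choose 2) + (10 choose 3)
     = 1 + 10 + 45 + 120
     = 176.

176


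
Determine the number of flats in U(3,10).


Flats of U(3,10): every subset of size < 3 is a flat, plus E itself.
Count = (10 choose 0) + (10 choose 1) + (10 choose 2) + 1
     = 1 + 10 + 45 + 1
     = 57.

57


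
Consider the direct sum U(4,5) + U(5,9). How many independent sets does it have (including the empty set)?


For a direct sum, |I(M1+M2)| = |I(M1)| * |I(M2)|.
|I(U(4,5))| = sum C(5,k) for k=0..4 = 31.
|I(U(5,9))| = sum C(9,k) for k=0..5 = 382.
Total = 31 * 382 = 11842.

11842


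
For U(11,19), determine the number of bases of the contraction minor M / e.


Contracting e from U(11,19) gives U(10,18).
Bases of U(10,18) = C(18,10) = 18! / (10! * 8!) = 43758.

43758


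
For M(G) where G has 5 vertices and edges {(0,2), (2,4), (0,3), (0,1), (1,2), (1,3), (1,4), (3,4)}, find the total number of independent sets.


An independent set in a graphic matroid is an acyclic edge subset.
G has 5 vertices and 8 edges.
Enumerate all 2^8 = 256 subsets, checking for acyclicity.
Total independent sets = 134.

134


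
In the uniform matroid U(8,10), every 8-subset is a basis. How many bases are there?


Bases of U(8,10) are all 8-element subsets of the 10-element ground set.
Number of bases = C(10,8).
C(10,8) = 10! / (8! * 2!) = 45.

45


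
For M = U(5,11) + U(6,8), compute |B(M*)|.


(M1+M2)* = M1* + M2*.
M1* = U(6,11), bases: C(11,6) = 462.
M2* = U(2,8), bases: C(8,2) = 28.
|B(M*)| = 462 * 28 = 12936.

12936


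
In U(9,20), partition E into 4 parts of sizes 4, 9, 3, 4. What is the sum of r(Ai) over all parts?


r(Ai) = min(|Ai|, 9) for each part.
Sum = min(4,9) + min(9,9) + min(3,9) + min(4,9)
    = 4 + 9 + 3 + 4
    = 20.

20


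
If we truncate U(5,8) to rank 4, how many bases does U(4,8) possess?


Truncating U(5,8) to rank 4 gives U(4,8).
Bases of U(4,8) are all 4-element subsets of 8 elements.
Number of bases = (8 choose 4) = 70.

70


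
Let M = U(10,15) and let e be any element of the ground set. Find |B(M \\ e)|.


Deleting e from U(10,15) gives U(10,14) since n > r.
Bases of U(10,14) = C(14,10) = 14! / (10! * 4!) = 1001.

1001


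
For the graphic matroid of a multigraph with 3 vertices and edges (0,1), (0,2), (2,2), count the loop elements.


In a graphic matroid, a loop is a self-loop edge (u,u) with rank 0.
Examining all 3 edges for self-loops...
Self-loops found: (2,2)
Number of loops = 1.

1


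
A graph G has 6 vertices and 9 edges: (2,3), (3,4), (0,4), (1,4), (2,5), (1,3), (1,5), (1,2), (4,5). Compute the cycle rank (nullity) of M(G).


Cycle rank (nullity) = |E| - r(M) = |E| - (|V| - c).
|E| = 9, |V| = 6, c = 1.
Nullity = 9 - (6 - 1) = 9 - 5 = 4.

4


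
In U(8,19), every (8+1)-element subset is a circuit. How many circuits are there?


In U(8,19), circuits are the (9)-element subsets.
Any set of 9 elements is dependent, and removing any one element gives
an independent set of size 8, so it is a minimal dependent set.
Number of circuits = (19 choose 9) = 92378.

92378


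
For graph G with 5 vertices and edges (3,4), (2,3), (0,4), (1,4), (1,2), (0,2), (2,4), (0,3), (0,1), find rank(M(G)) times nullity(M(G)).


r(M) = |V| - c = 5 - 1 = 4.
nullity = |E| - r(M) = 9 - 4 = 5.
Product = 4 * 5 = 20.

20


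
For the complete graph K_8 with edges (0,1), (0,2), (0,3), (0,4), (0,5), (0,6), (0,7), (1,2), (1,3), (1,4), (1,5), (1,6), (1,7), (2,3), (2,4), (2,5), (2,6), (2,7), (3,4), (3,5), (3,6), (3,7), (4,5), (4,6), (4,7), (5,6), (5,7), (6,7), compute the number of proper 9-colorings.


P(K_8, k) = k(k-1)(k-2)...(k-7).
P(9) = (9) * (8) * (7) * (6) * (5) * (4) * (3) * (2) = 362880.

362880


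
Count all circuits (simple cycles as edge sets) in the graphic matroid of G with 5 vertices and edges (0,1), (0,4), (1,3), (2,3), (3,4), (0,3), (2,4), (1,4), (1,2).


A circuit in a graphic matroid = edge set of a simple cycle.
G has 5 vertices and 9 edges.
Enumerating all minimal edge subsets forming cycles...
Total circuits found: 22.

22


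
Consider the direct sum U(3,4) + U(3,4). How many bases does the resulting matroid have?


Bases of a direct sum M1 + M2: |B| = |B(M1)| * |B(M2)|.
|B(U(3,4))| = C(4,3) = 4.
|B(U(3,4))| = C(4,3) = 4.
Total bases = 4 * 4 = 16.

16


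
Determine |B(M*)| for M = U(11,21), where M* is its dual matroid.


The dual of U(r,n) is U(n-r, n) = U(10,21).
Bases of U(10,21) are all (10)-element subsets.
|B(M*)| = C(21,10) = 21! / (10! * 11!) = 352716.

352716


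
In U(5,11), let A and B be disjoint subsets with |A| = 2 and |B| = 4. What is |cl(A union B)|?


|A union B| = 2 + 4 = 6 (disjoint).
In U(5,11), cl(S) = S if |S| < 5, else cl(S) = E.
Since 6 >= 5, cl(A union B) = E.
|cl(A union B)| = 11.

11


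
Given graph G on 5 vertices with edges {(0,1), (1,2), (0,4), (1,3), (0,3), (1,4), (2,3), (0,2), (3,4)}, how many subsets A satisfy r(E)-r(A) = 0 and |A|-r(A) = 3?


R(x,y) = sum over A in 2^E of x^(r(E)-r(A)) * y^(|A|-r(A)).
G has 5 vertices, 9 edges. r(E) = 4.
Enumerate all 2^9 = 512 subsets.
Count subsets with r(E)-r(A)=0 and |A|-r(A)=3: 36.

36


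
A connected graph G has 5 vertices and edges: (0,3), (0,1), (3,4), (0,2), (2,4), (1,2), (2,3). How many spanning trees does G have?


By Kirchhoff's matrix tree theorem, the number of spanning trees equals
the determinant of any cofactor of the Laplacian matrix L.
G has 5 vertices and 7 edges.
Computing the (4 x 4) cofactor determinant gives 21.

21


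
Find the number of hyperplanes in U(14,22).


Hyperplanes of U(14,22) are flats of rank 13.
In a uniform matroid, these are exactly the (13)-element subsets.
Count = (22 choose 13) = 497420.

497420


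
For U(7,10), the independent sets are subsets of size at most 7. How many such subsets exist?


Independent sets of U(7,10) are all subsets of size <= 7.
Count = (10 choose 0) + (10 choose 1) + (10 choose 2) + (10 choose 3) + (10 choose 4) + (10 choose 5) + (10 choose 6) + (10 choose 7)
     = 1 + 10 + 45 + 120 + 210 + 252 + 210 + 120
     = 968.

968


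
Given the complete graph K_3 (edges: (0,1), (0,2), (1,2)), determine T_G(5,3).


T(K_3; x,y) = x^2 + x + y.
T(5,3) = 25 + 5 + 3 = 33.

33


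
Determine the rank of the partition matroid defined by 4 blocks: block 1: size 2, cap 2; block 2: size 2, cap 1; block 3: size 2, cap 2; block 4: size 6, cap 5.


Rank of a partition matroid = sum of min(|Si|, ci) for each block.
= min(2,2) + min(2,1) + min(2,2) + min(6,5)
= 2 + 1 + 2 + 5
= 10.

10


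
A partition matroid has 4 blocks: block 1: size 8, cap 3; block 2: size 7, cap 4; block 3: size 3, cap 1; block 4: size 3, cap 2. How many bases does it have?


A basis picks exactly ci elements from block i.
Number of bases = product of C(|Si|, ci).
= C(8,3) * C(7,4) * C(3,1) * C(3,2)
= 56 * 35 * 3 * 3
= 17640.

17640


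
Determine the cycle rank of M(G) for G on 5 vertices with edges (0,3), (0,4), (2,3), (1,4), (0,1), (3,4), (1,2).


Cycle rank (nullity) = |E| - r(M) = |E| - (|V| - c).
|E| = 7, |V| = 5, c = 1.
Nullity = 7 - (5 - 1) = 7 - 4 = 3.

3


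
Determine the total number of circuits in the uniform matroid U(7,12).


In U(7,12), circuits are the (8)-element subsets.
Any set of 8 elements is dependent, and removing any one element gives
an independent set of size 7, so it is a minimal dependent set.
Number of circuits = C(12,8) = 495.

495


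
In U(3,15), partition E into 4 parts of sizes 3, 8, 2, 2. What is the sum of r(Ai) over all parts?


r(Ai) = min(|Ai|, 3) for each part.
Sum = min(3,3) + min(8,3) + min(2,3) + min(2,3)
    = 3 + 3 + 2 + 2
    = 10.

10


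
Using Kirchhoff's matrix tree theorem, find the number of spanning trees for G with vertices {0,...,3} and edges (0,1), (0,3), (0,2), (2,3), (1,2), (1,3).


By Kirchhoff's matrix tree theorem, the number of spanning trees equals
the determinant of any cofactor of the Laplacian matrix L.
G has 4 vertices and 6 edges.
Computing the (3 x 3) cofactor determinant gives 16.

16


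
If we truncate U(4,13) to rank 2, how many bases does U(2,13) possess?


Truncating U(4,13) to rank 2 gives U(2,13).
Bases of U(2,13) are all 2-element subsets of 13 elements.
Number of bases = C(13,2) = (13 * 12) / (1 * 2) = 78.

78


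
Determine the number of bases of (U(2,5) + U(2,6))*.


(M1+M2)* = M1* + M2*.
M1* = U(3,5), bases: C(5,3) = 10.
M2* = U(4,6), bases: C(6,4) = 15.
|B(M*)| = 10 * 15 = 150.

150


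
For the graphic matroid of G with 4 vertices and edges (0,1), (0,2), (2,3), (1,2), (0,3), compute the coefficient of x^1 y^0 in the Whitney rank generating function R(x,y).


R(x,y) = sum over A in 2^E of x^(r(E)-r(A)) * y^(|A|-r(A)).
G has 4 vertices, 5 edges. r(E) = 3.
Enumerate all 2^5 = 32 subsets.
Count subsets with r(E)-r(A)=1 and |A|-r(A)=0: 10.

10


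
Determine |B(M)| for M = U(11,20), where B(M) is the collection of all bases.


Bases of U(11,20) are all 11-element subsets of the 20-element ground set.
Number of bases = C(20,11).
C(20,11) = 167960.

167960


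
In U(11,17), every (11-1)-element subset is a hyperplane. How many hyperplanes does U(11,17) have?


Hyperplanes of U(11,17) are flats of rank 10.
In a uniform matroid, these are exactly the (10)-element subsets.
Count = C(17,10) = 19448.

19448


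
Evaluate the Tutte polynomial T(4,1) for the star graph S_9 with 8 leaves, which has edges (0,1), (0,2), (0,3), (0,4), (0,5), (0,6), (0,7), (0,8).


A star on 9 vertices is a tree with 8 edges.
T(x,y) = x^(8) for any tree.
T(4,1) = 4^8 = 65536.

65536


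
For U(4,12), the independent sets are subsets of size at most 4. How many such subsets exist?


Independent sets of U(4,12) are all subsets of size <= 4.
Count = C(12,0) + C(12,1) + C(12,2) + C(12,3) + C(12,4)
     = 1 + 12 + 66 + 220 + 495
     = 794.

794


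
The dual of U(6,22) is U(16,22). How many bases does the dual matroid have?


The dual of U(r,n) is U(n-r, n) = U(16,22).
Bases of U(16,22) are all (16)-element subsets.
|B(M*)| = C(22,16) = 74613.

74613


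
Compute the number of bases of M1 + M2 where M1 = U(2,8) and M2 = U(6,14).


Bases of a direct sum M1 + M2: |B| = |B(M1)| * |B(M2)|.
|B(U(2,8))| = C(8,2) = 28.
|B(U(6,14))| = C(14,6) = 3003.
Total bases = 28 * 3003 = 84084.

84084


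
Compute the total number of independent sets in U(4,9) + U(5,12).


For a direct sum, |I(M1+M2)| = |I(M1)| * |I(M2)|.
|I(U(4,9))| = sum C(9,k) for k=0..4 = 256.
|I(U(5,12))| = sum C(12,k) for k=0..5 = 1586.
Total = 256 * 1586 = 406016.

406016


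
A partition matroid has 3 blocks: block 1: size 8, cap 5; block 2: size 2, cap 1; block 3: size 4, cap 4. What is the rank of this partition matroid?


Rank of a partition matroid = sum of min(|Si|, ci) for each block.
= min(8,5) + min(2,1) + min(4,4)
= 5 + 1 + 4
= 10.

10


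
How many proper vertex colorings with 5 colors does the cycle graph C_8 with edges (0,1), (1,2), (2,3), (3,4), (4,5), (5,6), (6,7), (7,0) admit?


P(C_8, k) = (k-1)^8 + (-1)^8*(k-1).
P(5) = (4)^8 + 4
= 65536 + 4 = 65540.

65540


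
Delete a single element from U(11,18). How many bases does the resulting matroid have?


Deleting e from U(11,18) gives U(11,17) since n > r.
Bases of U(11,17) = C(17,11) = 12376.

12376


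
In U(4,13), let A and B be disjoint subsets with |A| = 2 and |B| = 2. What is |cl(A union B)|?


|A union B| = 2 + 2 = 4 (disjoint).
In U(4,13), cl(S) = S if |S| < 4, else cl(S) = E.
Since 4 >= 4, cl(A union B) = E.
|cl(A union B)| = 13.

13


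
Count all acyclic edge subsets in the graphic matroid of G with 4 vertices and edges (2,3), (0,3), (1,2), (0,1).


An independent set in a graphic matroid is an acyclic edge subset.
G has 4 vertices and 4 edges.
Enumerate all 2^4 = 16 subsets, checking for acyclicity.
Total independent sets = 15.

15


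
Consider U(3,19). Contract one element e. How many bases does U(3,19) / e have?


Contracting e from U(3,19) gives U(2,18).
Bases of U(2,18) = C(18,2) = 18! / (2! * 16!) = 153.

153


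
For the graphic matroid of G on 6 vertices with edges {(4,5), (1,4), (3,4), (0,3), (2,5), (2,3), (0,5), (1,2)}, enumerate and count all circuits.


A circuit in a graphic matroid = edge set of a simple cycle.
G has 6 vertices and 8 edges.
Enumerating all minimal edge subsets forming cycles...
Total circuits found: 7.

7


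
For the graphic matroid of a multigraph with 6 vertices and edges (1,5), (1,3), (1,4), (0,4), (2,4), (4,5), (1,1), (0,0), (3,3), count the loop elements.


In a graphic matroid, a loop is a self-loop edge (u,u) with rank 0.
Examining all 9 edges for self-loops...
Self-loops found: (1,1), (0,0), (3,3)
Number of loops = 3.

3


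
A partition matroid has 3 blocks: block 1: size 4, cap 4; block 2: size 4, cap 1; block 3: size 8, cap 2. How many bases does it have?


A basis picks exactly ci elements from block i.
Number of bases = product of C(|Si|, ci).
= C(4,4) * C(4,1) * C(8,2)
= 1 * 4 * 28
= 112.

112


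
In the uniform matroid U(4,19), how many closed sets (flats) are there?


Flats of U(4,19): every subset of size < 4 is a flat, plus E itself.
Count = (19 choose 0) + (19 choose 1) + (19 choose 2) + (19 choose 3) + 1
     = 1 + 19 + 171 + 969 + 1
     = 1161.

1161


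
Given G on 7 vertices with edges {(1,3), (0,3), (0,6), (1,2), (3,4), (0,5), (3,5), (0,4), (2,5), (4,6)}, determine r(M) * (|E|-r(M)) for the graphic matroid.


r(M) = |V| - c = 7 - 1 = 6.
nullity = |E| - r(M) = 10 - 6 = 4.
Product = 6 * 4 = 24.

24


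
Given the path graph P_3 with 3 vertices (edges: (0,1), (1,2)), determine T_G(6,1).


A path on 3 vertices is a tree with 2 edges.
T(x,y) = x^(2) for any tree.
T(6,1) = 6^2 = 36.

36


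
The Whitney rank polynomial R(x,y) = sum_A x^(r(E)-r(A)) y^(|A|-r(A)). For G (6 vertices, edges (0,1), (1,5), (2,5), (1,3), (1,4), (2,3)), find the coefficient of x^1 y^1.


R(x,y) = sum over A in 2^E of x^(r(E)-r(A)) * y^(|A|-r(A)).
G has 6 vertices, 6 edges. r(E) = 5.
Enumerate all 2^6 = 64 subsets.
Count subsets with r(E)-r(A)=1 and |A|-r(A)=1: 2.

2


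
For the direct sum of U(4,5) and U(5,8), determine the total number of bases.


Bases of a direct sum M1 + M2: |B| = |B(M1)| * |B(M2)|.
|B(U(4,5))| = C(5,4) = 5.
|B(U(5,8))| = C(8,5) = 56.
Total bases = 5 * 56 = 280.

280


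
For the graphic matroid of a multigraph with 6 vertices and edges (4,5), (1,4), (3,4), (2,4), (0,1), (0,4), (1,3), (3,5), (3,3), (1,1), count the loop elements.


In a graphic matroid, a loop is a self-loop edge (u,u) with rank 0.
Examining all 10 edges for self-loops...
Self-loops found: (3,3), (1,1)
Number of loops = 2.

2


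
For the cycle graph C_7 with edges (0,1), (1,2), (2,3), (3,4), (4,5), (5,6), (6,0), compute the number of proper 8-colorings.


P(C_7, k) = (k-1)^7 + (-1)^7*(k-1).
P(8) = (7)^7 - 7
= 823543 - 7 = 823536.

823536


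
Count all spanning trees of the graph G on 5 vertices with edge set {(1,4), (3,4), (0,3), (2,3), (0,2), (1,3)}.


By Kirchhoff's matrix tree theorem, the number of spanning trees equals
the determinant of any cofactor of the Laplacian matrix L.
G has 5 vertices and 6 edges.
Computing the (4 x 4) cofactor determinant gives 9.

9


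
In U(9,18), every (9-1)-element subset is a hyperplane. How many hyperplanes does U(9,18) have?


Hyperplanes of U(9,18) are flats of rank 8.
In a uniform matroid, these are exactly the (8)-element subsets.
Count = (18 choose 8) = 43758.

43758


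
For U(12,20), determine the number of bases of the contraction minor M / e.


Contracting e from U(12,20) gives U(11,19).
Bases of U(11,19) = C(19,11) = 75582.

75582


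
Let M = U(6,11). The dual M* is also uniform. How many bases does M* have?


The dual of U(r,n) is U(n-r, n) = U(5,11).
Bases of U(5,11) are all (5)-element subsets.
|B(M*)| = C(11,5) = 462.

462


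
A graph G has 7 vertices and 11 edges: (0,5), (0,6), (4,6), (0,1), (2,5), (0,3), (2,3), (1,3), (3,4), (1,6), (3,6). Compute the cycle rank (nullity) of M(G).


Cycle rank (nullity) = |E| - r(M) = |E| - (|V| - c).
|E| = 11, |V| = 7, c = 1.
Nullity = 11 - (7 - 1) = 11 - 6 = 5.

5


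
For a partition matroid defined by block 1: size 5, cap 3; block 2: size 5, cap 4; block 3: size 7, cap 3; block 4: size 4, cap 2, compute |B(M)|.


A basis picks exactly ci elements from block i.
Number of bases = product of C(|Si|, ci).
= C(5,3) * C(5,4) * C(7,3) * C(4,2)
= 10 * 5 * 35 * 6
= 10500.

10500


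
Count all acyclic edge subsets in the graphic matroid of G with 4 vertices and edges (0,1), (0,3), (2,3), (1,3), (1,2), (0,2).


An independent set in a graphic matroid is an acyclic edge subset.
G has 4 vertices and 6 edges.
Enumerate all 2^6 = 64 subsets, checking for acyclicity.
Total independent sets = 38.

38


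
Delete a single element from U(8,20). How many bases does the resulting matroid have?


Deleting e from U(8,20) gives U(8,19) since n > r.
Bases of U(8,19) = C(19,8) = 19! / (8! * 11!) = 75582.

75582


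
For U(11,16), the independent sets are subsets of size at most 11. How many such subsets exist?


Independent sets of U(11,16) are all subsets of size <= 11.
Count = C(16,0) + C(16,1) + C(16,2) + C(16,3) + C(16,4) + C(16,5) + C(16,6) + C(16,7) + C(16,8) + C(16,9) + C(16,10) + C(16,11)
     = 1 + 16 + 120 + 560 + 1820 + 4368 + 8008 + 11440 + 12870 + 11440 + 8008 + 4368
     = 63019.

63019


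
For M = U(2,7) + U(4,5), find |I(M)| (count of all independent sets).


For a direct sum, |I(M1+M2)| = |I(M1)| * |I(M2)|.
|I(U(2,7))| = sum C(7,k) for k=0..2 = 29.
|I(U(4,5))| = sum C(5,k) for k=0..4 = 31.
Total = 29 * 31 = 899.

899


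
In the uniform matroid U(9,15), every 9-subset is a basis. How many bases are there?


Bases of U(9,15) are all 9-element subsets of the 15-element ground set.
Number of bases = C(15,9).
C(15,9) = 15! / (9! * 6!) = 5005.

5005


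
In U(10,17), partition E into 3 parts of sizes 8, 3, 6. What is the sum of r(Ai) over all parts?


r(Ai) = min(|Ai|, 10) for each part.
Sum = min(8,10) + min(3,10) + min(6,10)
    = 8 + 3 + 6
    = 17.

17


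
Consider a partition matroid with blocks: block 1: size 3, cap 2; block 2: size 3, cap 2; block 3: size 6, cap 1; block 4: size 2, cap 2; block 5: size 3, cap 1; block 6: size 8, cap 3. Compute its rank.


Rank of a partition matroid = sum of min(|Si|, ci) for each block.
= min(3,2) + min(3,2) + min(6,1) + min(2,2) + min(3,1) + min(8,3)
= 2 + 2 + 1 + 2 + 1 + 3
= 11.

11


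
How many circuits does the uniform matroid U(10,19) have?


In U(10,19), circuits are the (11)-element subsets.
Any set of 11 elements is dependent, and removing any one element gives
an independent set of size 10, so it is a minimal dependent set.
Number of circuits = (19 choose 11) = 75582.

75582


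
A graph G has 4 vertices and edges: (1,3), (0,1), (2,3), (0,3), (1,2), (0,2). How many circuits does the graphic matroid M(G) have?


A circuit in a graphic matroid = edge set of a simple cycle.
G has 4 vertices and 6 edges.
Enumerating all minimal edge subsets forming cycles...
Total circuits found: 7.

7


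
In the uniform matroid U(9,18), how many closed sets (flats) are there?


Flats of U(9,18): every subset of size < 9 is a flat, plus E itself.
Count = (18 choose 0) + (18 choose 1) + (18 choose 2) + (18 choose 3) + (18 choose 4) + (18 choose 5) + (18 choose 6) + (18 choose 7) + (18 choose 8) + 1
     = 1 + 18 + 153 + 816 + 3060 + 8568 + 18564 + 31824 + 43758 + 1
     = 106763.

106763


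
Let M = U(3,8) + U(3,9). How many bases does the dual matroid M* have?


(M1+M2)* = M1* + M2*.
M1* = U(5,8), bases: C(8,5) = 56.
M2* = U(6,9), bases: C(9,6) = 84.
|B(M*)| = 56 * 84 = 4704.

4704


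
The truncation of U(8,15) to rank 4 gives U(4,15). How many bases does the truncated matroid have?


Truncating U(8,15) to rank 4 gives U(4,15).
Bases of U(4,15) are all 4-element subsets of 15 elements.
Number of bases = C(15,4) = (15 * 14 * 13 * 12) / (1 * 2 * 3 * 4) = 1365.

1365


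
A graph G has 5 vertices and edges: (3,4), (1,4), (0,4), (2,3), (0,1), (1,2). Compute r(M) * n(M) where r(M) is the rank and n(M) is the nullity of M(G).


r(M) = |V| - c = 5 - 1 = 4.
nullity = |E| - r(M) = 6 - 4 = 2.
Product = 4 * 2 = 8.

8


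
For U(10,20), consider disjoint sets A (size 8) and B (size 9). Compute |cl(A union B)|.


|A union B| = 8 + 9 = 17 (disjoint).
In U(10,20), cl(S) = S if |S| < 10, else cl(S) = E.
Since 17 >= 10, cl(A union B) = E.
|cl(A union B)| = 20.

20


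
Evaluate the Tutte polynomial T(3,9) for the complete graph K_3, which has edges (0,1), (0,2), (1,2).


T(K_3; x,y) = x^2 + x + y.
T(3,9) = 9 + 3 + 9 = 21.

21


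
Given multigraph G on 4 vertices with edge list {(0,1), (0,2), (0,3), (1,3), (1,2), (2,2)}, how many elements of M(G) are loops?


In a graphic matroid, a loop is a self-loop edge (u,u) with rank 0.
Examining all 6 edges for self-loops...
Self-loops found: (2,2)
Number of loops = 1.

1


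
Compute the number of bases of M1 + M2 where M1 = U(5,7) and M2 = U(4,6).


Bases of a direct sum M1 + M2: |B| = |B(M1)| * |B(M2)|.
|B(U(5,7))| = C(7,5) = 21.
|B(U(4,6))| = C(6,4) = 15.
Total bases = 21 * 15 = 315.

315


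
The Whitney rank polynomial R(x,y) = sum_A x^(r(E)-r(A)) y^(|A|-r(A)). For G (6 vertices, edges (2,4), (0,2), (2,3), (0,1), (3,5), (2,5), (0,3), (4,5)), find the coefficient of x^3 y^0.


R(x,y) = sum over A in 2^E of x^(r(E)-r(A)) * y^(|A|-r(A)).
G has 6 vertices, 8 edges. r(E) = 5.
Enumerate all 2^8 = 256 subsets.
Count subsets with r(E)-r(A)=3 and |A|-r(A)=0: 28.

28


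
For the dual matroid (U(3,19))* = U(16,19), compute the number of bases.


The dual of U(r,n) is U(n-r, n) = U(16,19).
Bases of U(16,19) are all (16)-element subsets.
|B(M*)| = (19 choose 16) = 969.

969


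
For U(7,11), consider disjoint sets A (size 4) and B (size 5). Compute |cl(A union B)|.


|A union B| = 4 + 5 = 9 (disjoint).
In U(7,11), cl(S) = S if |S| < 7, else cl(S) = E.
Since 9 >= 7, cl(A union B) = E.
|cl(A union B)| = 11.

11


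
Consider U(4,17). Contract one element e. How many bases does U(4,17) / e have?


Contracting e from U(4,17) gives U(3,16).
Bases of U(3,16) = C(16,3) = (16 * 15 * 14) / (1 * 2 * 3) = 560.

560


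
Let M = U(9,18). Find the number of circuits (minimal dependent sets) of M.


In U(9,18), circuits are the (10)-element subsets.
Any set of 10 elements is dependent, and removing any one element gives
an independent set of size 9, so it is a minimal dependent set.
Number of circuits = C(18,10) = 43758.

43758


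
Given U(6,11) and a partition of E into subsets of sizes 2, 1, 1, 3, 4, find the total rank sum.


r(Ai) = min(|Ai|, 6) for each part.
Sum = min(2,6) + min(1,6) + min(1,6) + min(3,6) + min(4,6)
    = 2 + 1 + 1 + 3 + 4
    = 11.

11


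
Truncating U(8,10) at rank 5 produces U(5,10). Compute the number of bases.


Truncating U(8,10) to rank 5 gives U(5,10).
Bases of U(5,10) are all 5-element subsets of 10 elements.
Number of bases = C(10,5) = 10! / (5! * 5!) = 252.

252


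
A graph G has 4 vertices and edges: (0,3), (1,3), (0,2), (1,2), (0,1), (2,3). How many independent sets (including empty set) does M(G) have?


An independent set in a graphic matroid is an acyclic edge subset.
G has 4 vertices and 6 edges.
Enumerate all 2^6 = 64 subsets, checking for acyclicity.
Total independent sets = 38.

38


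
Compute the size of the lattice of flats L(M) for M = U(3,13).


Flats of U(3,13): every subset of size < 3 is a flat, plus E itself.
Count = (13 choose 0) + (13 choose 1) + (13 choose 2) + 1
     = 1 + 13 + 78 + 1
     = 93.

93


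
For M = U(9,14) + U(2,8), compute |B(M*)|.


(M1+M2)* = M1* + M2*.
M1* = U(5,14), bases: C(14,5) = 2002.
M2* = U(6,8), bases: C(8,6) = 28.
|B(M*)| = 2002 * 28 = 56056.

56056


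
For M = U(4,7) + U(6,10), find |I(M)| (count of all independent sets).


For a direct sum, |I(M1+M2)| = |I(M1)| * |I(M2)|.
|I(U(4,7))| = sum C(7,k) for k=0..4 = 99.
|I(U(6,10))| = sum C(10,k) for k=0..6 = 848.
Total = 99 * 848 = 83952.

83952


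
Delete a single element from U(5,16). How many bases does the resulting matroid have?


Deleting e from U(5,16) gives U(5,15) since n > r.
Bases of U(5,15) = C(15,5) = 15! / (5! * 10!) = 3003.

3003


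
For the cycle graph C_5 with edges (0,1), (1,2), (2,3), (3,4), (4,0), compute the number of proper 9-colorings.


P(C_5, k) = (k-1)^5 + (-1)^5*(k-1).
P(9) = (8)^5 - 8
= 32768 - 8 = 32760.

32760


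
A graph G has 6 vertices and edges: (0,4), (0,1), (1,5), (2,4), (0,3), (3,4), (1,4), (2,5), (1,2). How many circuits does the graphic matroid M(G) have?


A circuit in a graphic matroid = edge set of a simple cycle.
G has 6 vertices and 9 edges.
Enumerating all minimal edge subsets forming cycles...
Total circuits found: 10.

10


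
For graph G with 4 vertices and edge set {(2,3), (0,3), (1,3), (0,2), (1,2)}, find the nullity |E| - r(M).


Cycle rank (nullity) = |E| - r(M) = |E| - (|V| - c).
|E| = 5, |V| = 4, c = 1.
Nullity = 5 - (4 - 1) = 5 - 3 = 2.

2


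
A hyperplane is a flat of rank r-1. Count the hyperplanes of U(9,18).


Hyperplanes of U(9,18) are flats of rank 8.
In a uniform matroid, these are exactly the (8)-element subsets.
Count = C(18,8) = 18! / (8! * 10!) = 43758.

43758


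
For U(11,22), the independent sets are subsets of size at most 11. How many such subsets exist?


Independent sets of U(11,22) are all subsets of size <= 11.
Count = (22 choose 0) + (22 choose 1) + (22 choose 2) + (22 choose 3) + (22 choose 4) + (22 choose 5) + (22 choose 6) + (22 choose 7) + (22 choose 8) + (22 choose 9) + (22 choose 10) + (22 choose 11)
     = 1 + 22 + 231 + 1540 + 7315 + 26334 + 74613 + 170544 + 319770 + 497420 + 646646 + 705432
     = 2449868.

2449868


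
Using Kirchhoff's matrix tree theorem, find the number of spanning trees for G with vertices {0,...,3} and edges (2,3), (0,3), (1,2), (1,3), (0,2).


By Kirchhoff's matrix tree theorem, the number of spanning trees equals
the determinant of any cofactor of the Laplacian matrix L.
G has 4 vertices and 5 edges.
Computing the (3 x 3) cofactor determinant gives 8.

8


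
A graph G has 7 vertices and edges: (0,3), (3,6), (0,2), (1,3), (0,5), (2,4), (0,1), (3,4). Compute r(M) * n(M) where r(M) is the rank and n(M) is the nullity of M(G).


r(M) = |V| - c = 7 - 1 = 6.
nullity = |E| - r(M) = 8 - 6 = 2.
Product = 6 * 2 = 12.

12


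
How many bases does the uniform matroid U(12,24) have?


Bases of U(12,24) are all 12-element subsets of the 24-element ground set.
Number of bases = C(24,12).
C(24,12) = 24! / (12! * 12!) = 2704156.

2704156


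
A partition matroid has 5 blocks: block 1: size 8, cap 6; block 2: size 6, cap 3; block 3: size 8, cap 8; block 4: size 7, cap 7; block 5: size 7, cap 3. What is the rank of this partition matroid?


Rank of a partition matroid = sum of min(|Si|, ci) for each block.
= min(8,6) + min(6,3) + min(8,8) + min(7,7) + min(7,3)
= 6 + 3 + 8 + 7 + 3
= 27.

27


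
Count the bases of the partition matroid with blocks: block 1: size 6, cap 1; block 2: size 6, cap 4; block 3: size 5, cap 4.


A basis picks exactly ci elements from block i.
Number of bases = product of C(|Si|, ci).
= C(6,1) * C(6,4) * C(5,4)
= 6 * 15 * 5
= 450.

450


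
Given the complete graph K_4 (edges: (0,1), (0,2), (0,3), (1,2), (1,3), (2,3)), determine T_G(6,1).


T(K_4; x,y) = x^3 + 3x^2 + 4xy + 2x + y^3 + 3y^2 + 2y.
Substituting x=6, y=1:
= 216 + 108 + 24 + 12 + 1 + 3 + 2
= 366.

366


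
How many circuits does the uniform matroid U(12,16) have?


In U(12,16), circuits are the (13)-element subsets.
Any set of 13 elements is dependent, and removing any one element gives
an independent set of size 12, so it is a minimal dependent set.
Number of circuits = (16 choose 13) = 560.

560


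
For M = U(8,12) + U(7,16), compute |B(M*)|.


(M1+M2)* = M1* + M2*.
M1* = U(4,12), bases: C(12,4) = 495.
M2* = U(9,16), bases: C(16,9) = 11440.
|B(M*)| = 495 * 11440 = 5662800.

5662800


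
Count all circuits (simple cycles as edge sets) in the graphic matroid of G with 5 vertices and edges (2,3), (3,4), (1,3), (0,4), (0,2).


A circuit in a graphic matroid = edge set of a simple cycle.
G has 5 vertices and 5 edges.
Enumerating all minimal edge subsets forming cycles...
Total circuits found: 1.

1


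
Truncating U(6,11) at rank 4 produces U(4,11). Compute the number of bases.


Truncating U(6,11) to rank 4 gives U(4,11).
Bases of U(4,11) are all 4-element subsets of 11 elements.
Number of bases = (11 choose 4) = 330.

330


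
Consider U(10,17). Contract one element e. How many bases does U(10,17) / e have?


Contracting e from U(10,17) gives U(9,16).
Bases of U(9,16) = C(16,9) = 16! / (9! * 7!) = 11440.

11440


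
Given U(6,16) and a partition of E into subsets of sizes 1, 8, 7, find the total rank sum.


r(Ai) = min(|Ai|, 6) for each part.
Sum = min(1,6) + min(8,6) + min(7,6)
    = 1 + 6 + 6
    = 13.

13


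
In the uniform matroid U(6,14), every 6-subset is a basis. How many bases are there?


Bases of U(6,14) are all 6-element subsets of the 14-element ground set.
Number of bases = C(14,6).
C(14,6) = 14! / (6! * 8!) = 3003.

3003


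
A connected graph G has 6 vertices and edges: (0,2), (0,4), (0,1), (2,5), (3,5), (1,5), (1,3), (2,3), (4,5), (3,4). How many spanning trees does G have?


By Kirchhoff's matrix tree theorem, the number of spanning trees equals
the determinant of any cofactor of the Laplacian matrix L.
G has 6 vertices and 10 edges.
Computing the (5 x 5) cofactor determinant gives 135.

135


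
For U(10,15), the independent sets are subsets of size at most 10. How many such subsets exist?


Independent sets of U(10,15) are all subsets of size <= 10.
Count = (15 choose 0) + (15 choose 1) + (15 choose 2) + (15 choose 3) + (15 choose 4) + (15 choose 5) + (15 choose 6) + (15 choose 7) + (15 choose 8) + (15 choose 9) + (15 choose 10)
     = 1 + 15 + 105 + 455 + 1365 + 3003 + 5005 + 6435 + 6435 + 5005 + 3003
     = 30827.

30827


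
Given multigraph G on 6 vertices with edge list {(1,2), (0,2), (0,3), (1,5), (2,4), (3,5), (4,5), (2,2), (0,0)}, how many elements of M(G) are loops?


In a graphic matroid, a loop is a self-loop edge (u,u) with rank 0.
Examining all 9 edges for self-loops...
Self-loops found: (2,2), (0,0)
Number of loops = 2.

2


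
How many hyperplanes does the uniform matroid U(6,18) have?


Hyperplanes of U(6,18) are flats of rank 5.
In a uniform matroid, these are exactly the (5)-element subsets.
Count = C(18,5) = 18! / (5! * 13!) = 8568.

8568


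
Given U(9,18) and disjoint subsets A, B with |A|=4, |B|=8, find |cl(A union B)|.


|A union B| = 4 + 8 = 12 (disjoint).
In U(9,18), cl(S) = S if |S| < 9, else cl(S) = E.
Since 12 >= 9, cl(A union B) = E.
|cl(A union B)| = 18.

18


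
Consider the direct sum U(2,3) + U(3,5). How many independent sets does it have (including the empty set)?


For a direct sum, |I(M1+M2)| = |I(M1)| * |I(M2)|.
|I(U(2,3))| = sum C(3,k) for k=0..2 = 7.
|I(U(3,5))| = sum C(5,k) for k=0..3 = 26.
Total = 7 * 26 = 182.

182


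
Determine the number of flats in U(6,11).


Flats of U(6,11): every subset of size < 6 is a flat, plus E itself.
Count = (11 choose 0) + (11 choose 1) + (11 choose 2) + (11 choose 3) + (11 choose 4) + (11 choose 5) + 1
     = 1 + 11 + 55 + 165 + 330 + 462 + 1
     = 1025.

1025


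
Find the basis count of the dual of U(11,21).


The dual of U(r,n) is U(n-r, n) = U(10,21).
Bases of U(10,21) are all (10)-element subsets.
|B(M*)| = C(21,10) = 21! / (10! * 11!) = 352716.

352716


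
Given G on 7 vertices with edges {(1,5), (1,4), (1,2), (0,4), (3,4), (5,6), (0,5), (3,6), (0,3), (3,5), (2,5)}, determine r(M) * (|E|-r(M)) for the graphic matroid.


r(M) = |V| - c = 7 - 1 = 6.
nullity = |E| - r(M) = 11 - 6 = 5.
Product = 6 * 5 = 30.

30


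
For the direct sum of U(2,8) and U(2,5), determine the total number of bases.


Bases of a direct sum M1 + M2: |B| = |B(M1)| * |B(M2)|.
|B(U(2,8))| = C(8,2) = 28.
|B(U(2,5))| = C(5,2) = 10.
Total bases = 28 * 10 = 280.

280


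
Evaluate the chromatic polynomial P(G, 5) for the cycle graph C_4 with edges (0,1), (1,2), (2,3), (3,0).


P(C_4, k) = (k-1)^4 + (-1)^4*(k-1).
P(5) = (4)^4 + 4
= 256 + 4 = 260.

260


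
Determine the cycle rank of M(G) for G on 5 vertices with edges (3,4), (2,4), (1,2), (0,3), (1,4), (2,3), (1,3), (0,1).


Cycle rank (nullity) = |E| - r(M) = |E| - (|V| - c).
|E| = 8, |V| = 5, c = 1.
Nullity = 8 - (5 - 1) = 8 - 4 = 4.

4


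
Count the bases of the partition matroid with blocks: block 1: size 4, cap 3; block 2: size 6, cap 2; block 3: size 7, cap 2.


A basis picks exactly ci elements from block i.
Number of bases = product of C(|Si|, ci).
= C(4,3) * C(6,2) * C(7,2)
= 4 * 15 * 21
= 1260.

1260


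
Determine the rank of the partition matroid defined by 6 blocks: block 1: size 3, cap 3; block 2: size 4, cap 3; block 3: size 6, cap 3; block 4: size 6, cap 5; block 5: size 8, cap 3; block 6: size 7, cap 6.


Rank of a partition matroid = sum of min(|Si|, ci) for each block.
= min(3,3) + min(4,3) + min(6,3) + min(6,5) + min(8,3) + min(7,6)
= 3 + 3 + 3 + 5 + 3 + 6
= 23.

23


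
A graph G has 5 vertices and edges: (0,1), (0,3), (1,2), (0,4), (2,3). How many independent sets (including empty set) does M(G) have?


An independent set in a graphic matroid is an acyclic edge subset.
G has 5 vertices and 5 edges.
Enumerate all 2^5 = 32 subsets, checking for acyclicity.
Total independent sets = 30.

30


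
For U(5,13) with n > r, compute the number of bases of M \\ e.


Deleting e from U(5,13) gives U(5,12) since n > r.
Bases of U(5,12) = (12 choose 5) = 792.

792


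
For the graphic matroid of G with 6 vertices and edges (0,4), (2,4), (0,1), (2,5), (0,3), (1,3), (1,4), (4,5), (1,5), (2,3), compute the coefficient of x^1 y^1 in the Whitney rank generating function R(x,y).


R(x,y) = sum over A in 2^E of x^(r(E)-r(A)) * y^(|A|-r(A)).
G has 6 vertices, 10 edges. r(E) = 5.
Enumerate all 2^10 = 1024 subsets.
Count subsets with r(E)-r(A)=1 and |A|-r(A)=1: 119.

119


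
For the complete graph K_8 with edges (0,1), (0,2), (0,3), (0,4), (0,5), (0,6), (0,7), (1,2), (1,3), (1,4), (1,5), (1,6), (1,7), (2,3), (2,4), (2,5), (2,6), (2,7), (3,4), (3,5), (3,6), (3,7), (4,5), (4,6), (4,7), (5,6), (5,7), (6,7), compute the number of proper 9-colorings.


P(K_8, k) = k(k-1)(k-2)...(k-7).
P(9) = (9) * (8) * (7) * (6) * (5) * (4) * (3) * (2) = 362880.

362880


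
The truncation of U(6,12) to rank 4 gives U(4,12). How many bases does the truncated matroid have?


Truncating U(6,12) to rank 4 gives U(4,12).
Bases of U(4,12) are all 4-element subsets of 12 elements.
Number of bases = (12 choose 4) = 495.

495


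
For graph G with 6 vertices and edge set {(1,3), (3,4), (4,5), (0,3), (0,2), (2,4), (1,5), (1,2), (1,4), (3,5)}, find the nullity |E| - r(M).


Cycle rank (nullity) = |E| - r(M) = |E| - (|V| - c).
|E| = 10, |V| = 6, c = 1.
Nullity = 10 - (6 - 1) = 10 - 5 = 5.

5


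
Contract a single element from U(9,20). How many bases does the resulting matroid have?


Contracting e from U(9,20) gives U(8,19).
Bases of U(8,19) = (19 choose 8) = 75582.

75582


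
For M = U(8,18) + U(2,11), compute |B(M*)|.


(M1+M2)* = M1* + M2*.
M1* = U(10,18), bases: C(18,10) = 43758.
M2* = U(9,11), bases: C(11,9) = 55.
|B(M*)| = 43758 * 55 = 2406690.

2406690


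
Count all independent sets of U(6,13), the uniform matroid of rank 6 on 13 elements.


Independent sets of U(6,13) are all subsets of size <= 6.
Count = (13 choose 0) + (13 choose 1) + (13 choose 2) + (13 choose 3) + (13 choose 4) + (13 choose 5) + (13 choose 6)
     = 1 + 13 + 78 + 286 + 715 + 1287 + 1716
     = 4096.

4096


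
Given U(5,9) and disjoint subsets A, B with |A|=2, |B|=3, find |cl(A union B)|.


|A union B| = 2 + 3 = 5 (disjoint).
In U(5,9), cl(S) = S if |S| < 5, else cl(S) = E.
Since 5 >= 5, cl(A union B) = E.
|cl(A union B)| = 9.

9


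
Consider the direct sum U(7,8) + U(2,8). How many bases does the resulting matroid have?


Bases of a direct sum M1 + M2: |B| = |B(M1)| * |B(M2)|.
|B(U(7,8))| = C(8,7) = 8.
|B(U(2,8))| = C(8,2) = 28.
Total bases = 8 * 28 = 224.

224


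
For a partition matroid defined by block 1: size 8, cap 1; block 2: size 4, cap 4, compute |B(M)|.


A basis picks exactly ci elements from block i.
Number of bases = product of C(|Si|, ci).
= C(8,1) * C(4,4)
= 8 * 1
= 8.

8


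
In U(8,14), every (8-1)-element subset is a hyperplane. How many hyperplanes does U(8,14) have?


Hyperplanes of U(8,14) are flats of rank 7.
In a uniform matroid, these are exactly the (7)-element subsets.
Count = C(14,7) = 3432.

3432


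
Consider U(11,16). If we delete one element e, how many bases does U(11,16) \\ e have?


Deleting e from U(11,16) gives U(11,15) since n > r.
Bases of U(11,15) = C(15,11) = 15! / (11! * 4!) = 1365.

1365


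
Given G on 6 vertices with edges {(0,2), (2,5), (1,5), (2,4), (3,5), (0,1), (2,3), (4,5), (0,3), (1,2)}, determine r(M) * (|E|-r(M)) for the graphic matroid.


r(M) = |V| - c = 6 - 1 = 5.
nullity = |E| - r(M) = 10 - 5 = 5.
Product = 5 * 5 = 25.

25


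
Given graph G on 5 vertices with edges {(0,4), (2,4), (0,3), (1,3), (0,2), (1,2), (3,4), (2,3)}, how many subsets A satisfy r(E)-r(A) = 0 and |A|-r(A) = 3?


R(x,y) = sum over A in 2^E of x^(r(E)-r(A)) * y^(|A|-r(A)).
G has 5 vertices, 8 edges. r(E) = 4.
Enumerate all 2^8 = 256 subsets.
Count subsets with r(E)-r(A)=0 and |A|-r(A)=3: 8.

8


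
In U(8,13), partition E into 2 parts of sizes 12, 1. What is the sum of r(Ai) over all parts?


r(Ai) = min(|Ai|, 8) for each part.
Sum = min(12,8) + min(1,8)
    = 8 + 1
    = 9.

9


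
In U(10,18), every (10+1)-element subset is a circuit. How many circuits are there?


In U(10,18), circuits are the (11)-element subsets.
Any set of 11 elements is dependent, and removing any one element gives
an independent set of size 10, so it is a minimal dependent set.
Number of circuits = C(18,11) = 18! / (11! * 7!) = 31824.

31824


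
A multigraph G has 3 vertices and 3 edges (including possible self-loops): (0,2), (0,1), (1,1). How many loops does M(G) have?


In a graphic matroid, a loop is a self-loop edge (u,u) with rank 0.
Examining all 3 edges for self-loops...
Self-loops found: (1,1)
Number of loops = 1.

1


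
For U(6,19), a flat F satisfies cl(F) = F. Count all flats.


Flats of U(6,19): every subset of size < 6 is a flat, plus E itself.
Count = C(19,0) + C(19,1) + C(19,2) + C(19,3) + C(19,4) + C(19,5) + 1
     = 1 + 19 + 171 + 969 + 3876 + 11628 + 1
     = 16665.

16665


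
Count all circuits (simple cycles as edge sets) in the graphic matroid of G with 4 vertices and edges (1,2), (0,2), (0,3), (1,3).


A circuit in a graphic matroid = edge set of a simple cycle.
G has 4 vertices and 4 edges.
Enumerating all minimal edge subsets forming cycles...
Total circuits found: 1.

1


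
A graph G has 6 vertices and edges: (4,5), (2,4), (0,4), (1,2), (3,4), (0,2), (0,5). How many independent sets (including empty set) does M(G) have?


An independent set in a graphic matroid is an acyclic edge subset.
G has 6 vertices and 7 edges.
Enumerate all 2^7 = 128 subsets, checking for acyclicity.
Total independent sets = 96.

96
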